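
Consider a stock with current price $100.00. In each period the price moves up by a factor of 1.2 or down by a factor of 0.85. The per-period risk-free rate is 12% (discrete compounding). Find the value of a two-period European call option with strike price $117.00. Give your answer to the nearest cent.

$12.81

Risk-neutral probability p = (1 + 0.12 − 0.85)/(1.2 − 0.85) = 0.2700/0.3500 = 0.7714
Terminal stock prices: S_uu = 144, S_ud = 102, S_dd = 72.25
Terminal payoffs (S − K): max(27, 0) = 27, max(-15, 0) = 0, max(-44.75, 0) = 0
Node u (S = 120): V_u = 1/1.12·[0.7714·27.0000 + 0.2286·0.0000] = 18.5969
Node d (S = 85): V_d = 1/1.12·[0.7714·0.0000 + 0.2286·0.0000] = 0.0000
Node 0 (S = 100): V_0 = 1/1.12·[0.7714·18.5969 + 0.2286·0.0000] = 12.8091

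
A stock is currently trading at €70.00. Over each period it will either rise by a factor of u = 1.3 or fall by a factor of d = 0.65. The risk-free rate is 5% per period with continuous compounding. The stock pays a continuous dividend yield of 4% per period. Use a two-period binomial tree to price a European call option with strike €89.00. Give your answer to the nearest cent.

€8.13

Per-period risk-free factor R = e^0.05 = 1.0513; dividend-adjusted growth = e^(0.05−0.04) = 1.0101.
Risk-neutral probability p = (1.0101 − 0.65)/(1.3 − 0.65) = 0.3601/0.6500 = 0.5539
Terminal stock prices: S_uu = 118.3, S_ud = 59.15, S_dd = 29.58
Terminal payoffs (S − K): max(29.3, 0) = 29.3, max(-29.85, 0) = 0, max(-59.42, 0) = 0
Node u (S = 91): V_u = e^(−0.05)·[0.5539·29.3000 + 0.4461·0.0000] = 15.4384
Node d (S = 45.5): V_d = e^(−0.05)·[0.5539·0.0000 + 0.4461·0.0000] = 0.0000
Node 0 (S = 70): V_0 = e^(−0.05)·[0.5539·15.4384 + 0.4461·0.0000] = 8.1346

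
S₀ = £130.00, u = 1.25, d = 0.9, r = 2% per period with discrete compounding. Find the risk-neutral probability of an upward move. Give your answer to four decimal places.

p = 0.3429

Risk-neutral probability p = (1 + 0.02 − 0.9)/(1.25 − 0.9) = 0.1200/0.3500 = 0.3429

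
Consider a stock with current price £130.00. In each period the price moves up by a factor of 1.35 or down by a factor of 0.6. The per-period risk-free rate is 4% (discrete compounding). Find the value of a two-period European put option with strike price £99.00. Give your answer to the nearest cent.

Risk-neutral probability p = (1 + 0.04 − 0.6)/(1.35 − 0.6) = 0.4400/0.7500 = 0.5867
Terminal stock prices: S_uu = 236.9, S_ud = 105.3, S_dd = 46.8
Terminal payoffs (K − S): max(-137.9, 0) = 0, max(-6.3, 0) = 0, max(52.2, 0) = 52.2
Node u (S = 175.5): V_u = 1/1.04·[0.5867·0.0000 + 0.4133·0.0000] = 0.0000
Node d (S = 78): V_d = 1/1.04·[0.5867·0.0000 + 0.4133·52.2000] = 20.7462
Node 0 (S = 130): V_0 = 1/1.04·[0.5867·0.0000 + 0.4133·20.7462] = 8.2453

£8.25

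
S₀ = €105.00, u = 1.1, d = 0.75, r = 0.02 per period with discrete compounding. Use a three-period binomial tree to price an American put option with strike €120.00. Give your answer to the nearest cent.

€18.07

Risk-neutral probability p = (1 + 0.02 − 0.75)/(1.1 − 0.75) = 0.2700/0.3500 = 0.7714
Terminal stock prices: S_uuu = 139.8, S_uud = 95.29, S_udd = 64.97, S_ddd = 44.3
Terminal payoffs (K − S): max(-19.76, 0) = 0, max(24.71, 0) = 24.71, max(55.03, 0) = 55.03, max(75.7, 0) = 75.7
Node uu (S = 127.1): continuation = 1/1.02·[0.7714·0.0000 + 0.2286·24.7125] = 5.5378; exercise value = 0.0000 ≤ continuation, so V_uu = 5.5378
Node ud (S = 86.63): continuation = 1/1.02·[0.7714·24.7125 + 0.2286·55.0312] = 31.0221; exercise value = 33.3750 > continuation, so V_ud = 33.3750 (exercise)
Node dd (S = 59.06): continuation = 1/1.02·[0.7714·55.0312 + 0.2286·75.7031] = 58.5846; exercise value = 60.9375 > continuation, so V_dd = 60.9375 (exercise)
Node u (S = 115.5): continuation = 1/1.02·[0.7714·5.5378 + 0.2286·33.3750] = 11.6673; exercise value = 4.5000 ≤ continuation, so V_u = 11.6673
Node d (S = 78.75): continuation = 1/1.02·[0.7714·33.3750 + 0.2286·60.9375] = 38.8971; exercise value = 41.2500 > continuation, so V_d = 41.2500 (exercise)
Node 0 (S = 105): continuation = 1/1.02·[0.7714·11.6673 + 0.2286·41.2500] = 18.0677; exercise value = 15.0000 ≤ continuation, so V_0 = 18.0677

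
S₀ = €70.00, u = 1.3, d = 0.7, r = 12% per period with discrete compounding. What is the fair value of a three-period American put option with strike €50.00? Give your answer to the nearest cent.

€1.61

Risk-neutral probability p = (1 + 0.12 − 0.7)/(1.3 − 0.7) = 0.4200/0.6000 = 0.7000
Terminal stock prices: S_uuu = 153.8, S_uud = 82.81, S_udd = 44.59, S_ddd = 24.01
Terminal payoffs (K − S): max(-103.8, 0) = 0, max(-32.81, 0) = 0, max(5.41, 0) = 5.41, max(25.99, 0) = 25.99
Node uu (S = 118.3): continuation = 1/1.12·[0.7000·0.0000 + 0.3000·0.0000] = 0.0000; exercise value = 0.0000 ≤ continuation, so V_uu = 0.0000
Node ud (S = 63.7): continuation = 1/1.12·[0.7000·0.0000 + 0.3000·5.4100] = 1.4491; exercise value = 0.0000 ≤ continuation, so V_ud = 1.4491
Node dd (S = 34.3): continuation = 1/1.12·[0.7000·5.4100 + 0.3000·25.9900] = 10.3429; exercise value = 15.7000 > continuation, so V_dd = 15.7000 (exercise)
Node u (S = 91): continuation = 1/1.12·[0.7000·0.0000 + 0.3000·1.4491] = 0.3882; exercise value = 0.0000 ≤ continuation, so V_u = 0.3882
Node d (S = 49): continuation = 1/1.12·[0.7000·1.4491 + 0.3000·15.7000] = 5.1110; exercise value = 1.0000 ≤ continuation, so V_d = 5.1110
Node 0 (S = 70): continuation = 1/1.12·[0.7000·0.3882 + 0.3000·5.1110] = 1.6116; exercise value = 0.0000 ≤ continuation, so V_0 = 1.6116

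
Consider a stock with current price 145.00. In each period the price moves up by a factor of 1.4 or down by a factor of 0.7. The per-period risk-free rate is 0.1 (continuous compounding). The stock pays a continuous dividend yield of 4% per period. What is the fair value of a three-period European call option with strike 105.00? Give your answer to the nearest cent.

56.92

Per-period risk-free factor R = e^0.1 = 1.1052; dividend-adjusted growth = e^(0.1−0.04) = 1.0618.
Risk-neutral probability p = (1.0618 − 0.7)/(1.4 − 0.7) = 0.3618/0.7000 = 0.5169
Terminal stock prices: S_uuu = 397.9, S_uud = 198.9, S_udd = 99.47, S_ddd = 49.73
Terminal payoffs (S − K): max(292.9, 0) = 292.9, max(93.94, 0) = 93.94, max(-5.53, 0) = 0, max(-55.27, 0) = 0
Node uu (S = 284.2): V_uu = e^(−0.1)·[0.5169·292.8800 + 0.4831·93.9400] = 178.0484
Node ud (S = 142.1): V_ud = e^(−0.1)·[0.5169·93.9400 + 0.4831·0.0000] = 43.9375
Node dd (S = 71.05): V_dd = e^(−0.1)·[0.5169·0.0000 + 0.4831·0.0000] = 0.0000
Node u (S = 203): V_u = e^(−0.1)·[0.5169·178.0484 + 0.4831·43.9375] = 102.4825
Node d (S = 101.5): V_d = e^(−0.1)·[0.5169·43.9375 + 0.4831·0.0000] = 20.5504
Node 0 (S = 145): V_0 = e^(−0.1)·[0.5169·102.4825 + 0.4831·20.5504] = 56.9160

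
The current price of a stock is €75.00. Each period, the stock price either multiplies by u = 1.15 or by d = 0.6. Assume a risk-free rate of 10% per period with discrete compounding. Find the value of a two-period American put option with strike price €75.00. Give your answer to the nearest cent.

Risk-neutral probability p = (1 + 0.1 − 0.6)/(1.15 − 0.6) = 0.5000/0.5500 = 0.9091
Terminal stock prices: S_uu = 99.19, S_ud = 51.75, S_dd = 27
Terminal payoffs (K − S): max(-24.19, 0) = 0, max(23.25, 0) = 23.25, max(48, 0) = 48
Node u (S = 86.25): continuation = 1/1.1·[0.9091·0.0000 + 0.0909·23.2500] = 1.9215; exercise value = 0.0000 ≤ continuation, so V_u = 1.9215
Node d (S = 45): continuation = 1/1.1·[0.9091·23.2500 + 0.0909·48.0000] = 23.1818; exercise value = 30.0000 > continuation, so V_d = 30.0000 (exercise)
Node 0 (S = 75): continuation = 1/1.1·[0.9091·1.9215 + 0.0909·30.0000] = 4.0673; exercise value = 0.0000 ≤ continuation, so V_0 = 4.0673

€4.07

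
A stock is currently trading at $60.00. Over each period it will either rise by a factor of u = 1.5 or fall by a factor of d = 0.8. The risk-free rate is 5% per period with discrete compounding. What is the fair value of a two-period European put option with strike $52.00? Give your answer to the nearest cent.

Risk-neutral probability p = (1 + 0.05 − 0.8)/(1.5 − 0.8) = 0.2500/0.7000 = 0.3571
Terminal stock prices: S_uu = 135, S_ud = 72, S_dd = 38.4
Terminal payoffs (K − S): max(-83, 0) = 0, max(-20, 0) = 0, max(13.6, 0) = 13.6
Node u (S = 90): V_u = 1/1.05·[0.3571·0.0000 + 0.6429·0.0000] = 0.0000
Node d (S = 48): V_d = 1/1.05·[0.3571·0.0000 + 0.6429·13.6000] = 8.3265
Node 0 (S = 60): V_0 = 1/1.05·[0.3571·0.0000 + 0.6429·8.3265] = 5.0979

$5.10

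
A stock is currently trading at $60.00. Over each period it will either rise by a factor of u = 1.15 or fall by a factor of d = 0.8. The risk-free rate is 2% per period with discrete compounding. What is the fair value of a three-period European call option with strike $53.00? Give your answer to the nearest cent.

$13.30

Risk-neutral probability p = (1 + 0.02 − 0.8)/(1.15 − 0.8) = 0.2200/0.3500 = 0.6286
Terminal stock prices: S_uuu = 91.25, S_uud = 63.48, S_udd = 44.16, S_ddd = 30.72
Terminal payoffs (S − K): max(38.25, 0) = 38.25, max(10.48, 0) = 10.48, max(-8.84, 0) = 0, max(-22.28, 0) = 0
Node uu (S = 79.35): V_uu = 1/1.02·[0.6286·38.2525 + 0.3714·10.4800] = 27.3892
Node ud (S = 55.2): V_ud = 1/1.02·[0.6286·10.4800 + 0.3714·0.0000] = 6.4583
Node dd (S = 38.4): V_dd = 1/1.02·[0.6286·0.0000 + 0.3714·0.0000] = 0.0000
Node u (S = 69): V_u = 1/1.02·[0.6286·27.3892 + 0.3714·6.4583] = 19.2303
Node d (S = 48): V_d = 1/1.02·[0.6286·6.4583 + 0.3714·0.0000] = 3.9799
Node 0 (S = 60): V_0 = 1/1.02·[0.6286·19.2303 + 0.3714·3.9799] = 13.2998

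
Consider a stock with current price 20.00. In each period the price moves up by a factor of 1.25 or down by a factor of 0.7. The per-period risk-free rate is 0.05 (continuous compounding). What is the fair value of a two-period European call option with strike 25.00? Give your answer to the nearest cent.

2.31

Risk-neutral probability p = (e^0.05 − 0.7)/(1.25 − 0.7) = 0.3513/0.5500 = 0.6387
Terminal stock prices: S_uu = 31.25, S_ud = 17.5, S_dd = 9.8
Terminal payoffs (S − K): max(6.25, 0) = 6.25, max(-7.5, 0) = 0, max(-15.2, 0) = 0
Node u (S = 25): V_u = e^(−0.05)·[0.6387·6.2500 + 0.3613·0.0000] = 3.7970
Node d (S = 14): V_d = e^(−0.05)·[0.6387·0.0000 + 0.3613·0.0000] = 0.0000
Node 0 (S = 20): V_0 = e^(−0.05)·[0.6387·3.7970 + 0.3613·0.0000] = 2.3068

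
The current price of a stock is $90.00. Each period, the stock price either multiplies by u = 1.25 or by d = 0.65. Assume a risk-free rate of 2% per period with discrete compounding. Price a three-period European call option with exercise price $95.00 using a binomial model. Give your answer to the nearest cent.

Risk-neutral probability p = (1 + 0.02 − 0.65)/(1.25 − 0.65) = 0.3700/0.6000 = 0.6167
Terminal stock prices: S_uuu = 175.8, S_uud = 91.41, S_udd = 47.53, S_ddd = 24.72
Terminal payoffs (S − K): max(80.78, 0) = 80.78, max(-3.594, 0) = 0, max(-47.47, 0) = 0, max(-70.28, 0) = 0
Node uu (S = 140.6): V_uu = 1/1.02·[0.6167·80.7812 + 0.3833·0.0000] = 48.8383
Node ud (S = 73.12): V_ud = 1/1.02·[0.6167·0.0000 + 0.3833·0.0000] = 0.0000
Node dd (S = 38.03): V_dd = 1/1.02·[0.6167·0.0000 + 0.3833·0.0000] = 0.0000
Node u (S = 112.5): V_u = 1/1.02·[0.6167·48.8383 + 0.3833·0.0000] = 29.5264
Node d (S = 58.5): V_d = 1/1.02·[0.6167·0.0000 + 0.3833·0.0000] = 0.0000
Node 0 (S = 90): V_0 = 1/1.02·[0.6167·29.5264 + 0.3833·0.0000] = 17.8510

$17.85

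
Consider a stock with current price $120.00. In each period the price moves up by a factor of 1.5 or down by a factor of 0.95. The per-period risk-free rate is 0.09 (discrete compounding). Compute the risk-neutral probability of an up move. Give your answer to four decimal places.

Risk-neutral probability p = (1 + 0.09 − 0.95)/(1.5 − 0.95) = 0.1400/0.5500 = 0.2545

p = 0.2545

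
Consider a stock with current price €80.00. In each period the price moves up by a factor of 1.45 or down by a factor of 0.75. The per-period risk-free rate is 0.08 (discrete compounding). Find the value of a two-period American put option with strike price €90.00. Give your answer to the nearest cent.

Risk-neutral probability p = (1 + 0.08 − 0.75)/(1.45 − 0.75) = 0.3300/0.7000 = 0.4714
Terminal stock prices: S_uu = 168.2, S_ud = 87, S_dd = 45
Terminal payoffs (K − S): max(-78.2, 0) = 0, max(3, 0) = 3, max(45, 0) = 45
Node u (S = 116): continuation = 1/1.08·[0.4714·0.0000 + 0.5286·3.0000] = 1.4683; exercise value = 0.0000 ≤ continuation, so V_u = 1.4683
Node d (S = 60): continuation = 1/1.08·[0.4714·3.0000 + 0.5286·45.0000] = 23.3333; exercise value = 30.0000 > continuation, so V_d = 30.0000 (exercise)
Node 0 (S = 80): continuation = 1/1.08·[0.4714·1.4683 + 0.5286·30.0000] = 15.3234; exercise value = 10.0000 ≤ continuation, so V_0 = 15.3234

€15.32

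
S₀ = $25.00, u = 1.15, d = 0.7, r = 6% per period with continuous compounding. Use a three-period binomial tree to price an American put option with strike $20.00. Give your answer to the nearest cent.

$0.61

Risk-neutral probability p = (e^0.06 − 0.7)/(1.15 − 0.7) = 0.3618/0.4500 = 0.8041
Terminal stock prices: S_uuu = 38.02, S_uud = 23.14, S_udd = 14.09, S_ddd = 8.575
Terminal payoffs (K − S): max(-18.02, 0) = 0, max(-3.144, 0) = 0, max(5.913, 0) = 5.913, max(11.43, 0) = 11.43
Node uu (S = 33.06): continuation = e^(−0.06)·[0.8041·0.0000 + 0.1959·0.0000] = 0.0000; exercise value = 0.0000 ≤ continuation, so V_uu = 0.0000
Node ud (S = 20.12): continuation = e^(−0.06)·[0.8041·0.0000 + 0.1959·5.9125] = 1.0909; exercise value = 0.0000 ≤ continuation, so V_ud = 1.0909
Node dd (S = 12.25): continuation = e^(−0.06)·[0.8041·5.9125 + 0.1959·11.4250] = 6.5853; exercise value = 7.7500 > continuation, so V_dd = 7.7500 (exercise)
Node u (S = 28.75): continuation = e^(−0.06)·[0.8041·0.0000 + 0.1959·1.0909] = 0.2013; exercise value = 0.0000 ≤ continuation, so V_u = 0.2013
Node d (S = 17.5): continuation = e^(−0.06)·[0.8041·1.0909 + 0.1959·7.7500] = 2.2560; exercise value = 2.5000 > continuation, so V_d = 2.5000 (exercise)
Node 0 (S = 25): continuation = e^(−0.06)·[0.8041·0.2013 + 0.1959·2.5000] = 0.6137; exercise value = 0.0000 ≤ continuation, so V_0 = 0.6137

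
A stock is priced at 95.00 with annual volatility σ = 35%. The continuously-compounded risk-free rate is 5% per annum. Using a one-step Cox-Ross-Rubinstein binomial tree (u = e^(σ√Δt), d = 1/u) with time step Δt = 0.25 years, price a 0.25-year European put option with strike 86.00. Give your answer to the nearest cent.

3.14

CRR parameters: u = e^(σ√Δt) = e^(0.35·√0.25) = 1.1912, d = 1/u = 0.8395
Per-period rate: rΔt = 0.05·0.25 = 0.0125, so R = e^0.0125 = 1.0126
Risk-neutral probability p = (e^0.0125 − 0.8395)/(1.1912 − 0.8395) = 0.1731/0.3518 = 0.4921
Terminal stock prices: S_u = 113.2, S_d = 79.75
Terminal payoffs (K − S): max(-27.17, 0) = 0, max(6.252, 0) = 6.252
Node 0 (S = 95): V_0 = e^(−0.0125)·[0.4921·0.0000 + 0.5079·6.2516] = 3.1356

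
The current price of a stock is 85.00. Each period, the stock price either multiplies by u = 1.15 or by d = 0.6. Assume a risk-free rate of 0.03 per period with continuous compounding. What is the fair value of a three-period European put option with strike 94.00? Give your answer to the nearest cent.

16.36

Risk-neutral probability p = (e^0.03 − 0.6)/(1.15 − 0.6) = 0.4305/0.5500 = 0.7826
Terminal stock prices: S_uuu = 129.3, S_uud = 67.45, S_udd = 35.19, S_ddd = 18.36
Terminal payoffs (K − S): max(-35.27, 0) = 0, max(26.55, 0) = 26.55, max(58.81, 0) = 58.81, max(75.64, 0) = 75.64
Node uu (S = 112.4): V_uu = e^(−0.03)·[0.7826·0.0000 + 0.2174·26.5525] = 5.6008
Node ud (S = 58.65): V_ud = e^(−0.03)·[0.7826·26.5525 + 0.2174·58.8100] = 32.5719
Node dd (S = 30.6): V_dd = e^(−0.03)·[0.7826·58.8100 + 0.2174·75.6400] = 60.6219
Node u (S = 97.75): V_u = e^(−0.03)·[0.7826·5.6008 + 0.2174·32.5719] = 11.1243
Node d (S = 51): V_d = e^(−0.03)·[0.7826·32.5719 + 0.2174·60.6219] = 37.5259
Node 0 (S = 85): V_0 = e^(−0.03)·[0.7826·11.1243 + 0.2174·37.5259] = 16.3644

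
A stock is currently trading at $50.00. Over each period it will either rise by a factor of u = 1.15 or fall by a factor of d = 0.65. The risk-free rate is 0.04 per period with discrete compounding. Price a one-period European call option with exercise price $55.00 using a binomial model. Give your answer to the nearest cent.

Risk-neutral probability p = (1 + 0.04 − 0.65)/(1.15 − 0.65) = 0.3900/0.5000 = 0.7800
Terminal stock prices: S_u = 57.5, S_d = 32.5
Terminal payoffs (S − K): max(2.5, 0) = 2.5, max(-22.5, 0) = 0
Node 0 (S = 50): V_0 = 1/1.04·[0.7800·2.5000 + 0.2200·0.0000] = 1.8750

$1.87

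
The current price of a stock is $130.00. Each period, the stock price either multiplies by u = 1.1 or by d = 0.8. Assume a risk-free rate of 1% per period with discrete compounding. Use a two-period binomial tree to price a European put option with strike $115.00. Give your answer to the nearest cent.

Risk-neutral probability p = (1 + 0.01 − 0.8)/(1.1 − 0.8) = 0.2100/0.3000 = 0.7000
Terminal stock prices: S_uu = 157.3, S_ud = 114.4, S_dd = 83.2
Terminal payoffs (K − S): max(-42.3, 0) = 0, max(0.6, 0) = 0.6, max(31.8, 0) = 31.8
Node u (S = 143): V_u = 1/1.01·[0.7000·0.0000 + 0.3000·0.6000] = 0.1782
Node d (S = 104): V_d = 1/1.01·[0.7000·0.6000 + 0.3000·31.8000] = 9.8614
Node 0 (S = 130): V_0 = 1/1.01·[0.7000·0.1782 + 0.3000·9.8614] = 3.0526

$3.05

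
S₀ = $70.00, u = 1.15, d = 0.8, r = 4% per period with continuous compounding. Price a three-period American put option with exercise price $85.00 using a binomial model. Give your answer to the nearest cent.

$15.00

Risk-neutral probability p = (e^0.04 − 0.8)/(1.15 − 0.8) = 0.2408/0.3500 = 0.6880
Terminal stock prices: S_uuu = 106.5, S_uud = 74.06, S_udd = 51.52, S_ddd = 35.84
Terminal payoffs (K − S): max(-21.46, 0) = 0, max(10.94, 0) = 10.94, max(33.48, 0) = 33.48, max(49.16, 0) = 49.16
Node uu (S = 92.57): continuation = e^(−0.04)·[0.6880·0.0000 + 0.3120·10.9400] = 3.2791; exercise value = 0.0000 ≤ continuation, so V_uu = 3.2791
Node ud (S = 64.4): continuation = e^(−0.04)·[0.6880·10.9400 + 0.3120·33.4800] = 17.2671; exercise value = 20.6000 > continuation, so V_ud = 20.6000 (exercise)
Node dd (S = 44.8): continuation = e^(−0.04)·[0.6880·33.4800 + 0.3120·49.1600] = 36.8671; exercise value = 40.2000 > continuation, so V_dd = 40.2000 (exercise)
Node u (S = 80.5): continuation = e^(−0.04)·[0.6880·3.2791 + 0.3120·20.6000] = 8.3422; exercise value = 4.5000 ≤ continuation, so V_u = 8.3422
Node d (S = 56): continuation = e^(−0.04)·[0.6880·20.6000 + 0.3120·40.2000] = 25.6671; exercise value = 29.0000 > continuation, so V_d = 29.0000 (exercise)
Node 0 (S = 70): continuation = e^(−0.04)·[0.6880·8.3422 + 0.3120·29.0000] = 14.2070; exercise value = 15.0000 > continuation, so V_0 = 15.0000 (exercise)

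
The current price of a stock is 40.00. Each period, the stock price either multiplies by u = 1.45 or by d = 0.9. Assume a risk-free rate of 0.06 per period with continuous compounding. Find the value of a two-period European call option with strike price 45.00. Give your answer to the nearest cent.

5.65

Risk-neutral probability p = (e^0.06 − 0.9)/(1.45 − 0.9) = 0.1618/0.5500 = 0.2942
Terminal stock prices: S_uu = 84.1, S_ud = 52.2, S_dd = 32.4
Terminal payoffs (S − K): max(39.1, 0) = 39.1, max(7.2, 0) = 7.2, max(-12.6, 0) = 0
Node u (S = 58): V_u = e^(−0.06)·[0.2942·39.1000 + 0.7058·7.2000] = 15.6206
Node d (S = 36): V_d = e^(−0.06)·[0.2942·7.2000 + 0.7058·0.0000] = 1.9952
Node 0 (S = 40): V_0 = e^(−0.06)·[0.2942·15.6206 + 0.7058·1.9952] = 5.6548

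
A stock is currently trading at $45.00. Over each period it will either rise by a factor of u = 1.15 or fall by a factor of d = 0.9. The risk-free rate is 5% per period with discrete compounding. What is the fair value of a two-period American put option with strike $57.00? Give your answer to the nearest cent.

$12.00

Risk-neutral probability p = (1 + 0.05 − 0.9)/(1.15 − 0.9) = 0.1500/0.2500 = 0.6000
Terminal stock prices: S_uu = 59.51, S_ud = 46.57, S_dd = 36.45
Terminal payoffs (K − S): max(-2.512, 0) = 0, max(10.43, 0) = 10.43, max(20.55, 0) = 20.55
Node u (S = 51.75): continuation = 1/1.05·[0.6000·0.0000 + 0.4000·10.4250] = 3.9714; exercise value = 5.2500 > continuation, so V_u = 5.2500 (exercise)
Node d (S = 40.5): continuation = 1/1.05·[0.6000·10.4250 + 0.4000·20.5500] = 13.7857; exercise value = 16.5000 > continuation, so V_d = 16.5000 (exercise)
Node 0 (S = 45): continuation = 1/1.05·[0.6000·5.2500 + 0.4000·16.5000] = 9.2857; exercise value = 12.0000 > continuation, so V_0 = 12.0000 (exercise)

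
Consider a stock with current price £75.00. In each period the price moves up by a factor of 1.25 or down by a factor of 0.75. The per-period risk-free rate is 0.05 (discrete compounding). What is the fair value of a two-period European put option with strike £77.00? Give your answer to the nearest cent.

Risk-neutral probability p = (1 + 0.05 − 0.75)/(1.25 − 0.75) = 0.3000/0.5000 = 0.6000
Terminal stock prices: S_uu = 117.2, S_ud = 70.31, S_dd = 42.19
Terminal payoffs (K − S): max(-40.19, 0) = 0, max(6.688, 0) = 6.688, max(34.81, 0) = 34.81
Node u (S = 93.75): V_u = 1/1.05·[0.6000·0.0000 + 0.4000·6.6875] = 2.5476
Node d (S = 56.25): V_d = 1/1.05·[0.6000·6.6875 + 0.4000·34.8125] = 17.0833
Node 0 (S = 75): V_0 = 1/1.05·[0.6000·2.5476 + 0.4000·17.0833] = 7.9637

£7.96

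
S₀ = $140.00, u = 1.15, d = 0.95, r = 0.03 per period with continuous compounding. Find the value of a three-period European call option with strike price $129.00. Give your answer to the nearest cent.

Risk-neutral probability p = (e^0.03 − 0.95)/(1.15 − 0.95) = 0.0805/0.2000 = 0.4023
Terminal stock prices: S_uuu = 212.9, S_uud = 175.9, S_udd = 145.3, S_ddd = 120
Terminal payoffs (S − K): max(83.92, 0) = 83.92, max(46.89, 0) = 46.89, max(16.3, 0) = 16.3, max(-8.968, 0) = 0
Node uu (S = 185.1): V_uu = e^(−0.03)·[0.4023·83.9225 + 0.5977·46.8925] = 59.9625
Node ud (S = 152.9): V_ud = e^(−0.03)·[0.4023·46.8925 + 0.5977·16.3025] = 27.7625
Node dd (S = 126.3): V_dd = e^(−0.03)·[0.4023·16.3025 + 0.5977·0.0000] = 6.3642
Node u (S = 161): V_u = e^(−0.03)·[0.4023·59.9625 + 0.5977·27.7625] = 39.5124
Node d (S = 133): V_d = e^(−0.03)·[0.4023·27.7625 + 0.5977·6.3642] = 14.5297
Node 0 (S = 140): V_0 = e^(−0.03)·[0.4023·39.5124 + 0.5977·14.5297] = 23.8531

$23.85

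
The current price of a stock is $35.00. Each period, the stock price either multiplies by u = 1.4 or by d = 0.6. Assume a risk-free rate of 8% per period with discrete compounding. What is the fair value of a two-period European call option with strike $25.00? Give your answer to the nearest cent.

Risk-neutral probability p = (1 + 0.08 − 0.6)/(1.4 − 0.6) = 0.4800/0.8000 = 0.6000
Terminal stock prices: S_uu = 68.6, S_ud = 29.4, S_dd = 12.6
Terminal payoffs (S − K): max(43.6, 0) = 43.6, max(4.4, 0) = 4.4, max(-12.4, 0) = 0
Node u (S = 49): V_u = 1/1.08·[0.6000·43.6000 + 0.4000·4.4000] = 25.8519
Node d (S = 21): V_d = 1/1.08·[0.6000·4.4000 + 0.4000·0.0000] = 2.4444
Node 0 (S = 35): V_0 = 1/1.08·[0.6000·25.8519 + 0.4000·2.4444] = 15.2675

$15.27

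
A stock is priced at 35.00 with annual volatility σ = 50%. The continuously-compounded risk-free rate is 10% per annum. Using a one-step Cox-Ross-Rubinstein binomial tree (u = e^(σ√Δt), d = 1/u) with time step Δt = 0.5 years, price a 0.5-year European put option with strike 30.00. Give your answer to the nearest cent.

2.66

CRR parameters: u = e^(σ√Δt) = e^(0.5·√0.5) = 1.4241, d = 1/u = 0.7022
Per-period rate: rΔt = 0.1·0.5 = 0.05, so R = e^0.05 = 1.0513
Risk-neutral probability p = (e^0.05 − 0.7022)/(1.4241 − 0.7022) = 0.3491/0.7219 = 0.4835
Terminal stock prices: S_u = 49.84, S_d = 24.58
Terminal payoffs (K − S): max(-19.84, 0) = 0, max(5.423, 0) = 5.423
Node 0 (S = 35): V_0 = e^(−0.05)·[0.4835·0.0000 + 0.5165·5.4234] = 2.6644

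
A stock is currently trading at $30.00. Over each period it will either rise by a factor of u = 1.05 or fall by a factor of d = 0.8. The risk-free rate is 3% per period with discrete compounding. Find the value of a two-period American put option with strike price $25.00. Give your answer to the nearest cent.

Risk-neutral probability p = (1 + 0.03 − 0.8)/(1.05 − 0.8) = 0.2300/0.2500 = 0.9200
Terminal stock prices: S_uu = 33.08, S_ud = 25.2, S_dd = 19.2
Terminal payoffs (K − S): max(-8.075, 0) = 0, max(-0.2, 0) = 0, max(5.8, 0) = 5.8
Node u (S = 31.5): continuation = 1/1.03·[0.9200·0.0000 + 0.0800·0.0000] = 0.0000; exercise value = 0.0000 ≤ continuation, so V_u = 0.0000
Node d (S = 24): continuation = 1/1.03·[0.9200·0.0000 + 0.0800·5.8000] = 0.4505; exercise value = 1.0000 > continuation, so V_d = 1.0000 (exercise)
Node 0 (S = 30): continuation = 1/1.03·[0.9200·0.0000 + 0.0800·1.0000] = 0.0777; exercise value = 0.0000 ≤ continuation, so V_0 = 0.0777

$0.08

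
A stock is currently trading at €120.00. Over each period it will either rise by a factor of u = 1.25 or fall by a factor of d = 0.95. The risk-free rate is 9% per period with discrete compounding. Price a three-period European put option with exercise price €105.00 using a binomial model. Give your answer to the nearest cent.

€0.25

Risk-neutral probability p = (1 + 0.09 − 0.95)/(1.25 − 0.95) = 0.1400/0.3000 = 0.4667
Terminal stock prices: S_uuu = 234.4, S_uud = 178.1, S_udd = 135.4, S_ddd = 102.9
Terminal payoffs (K − S): max(-129.4, 0) = 0, max(-73.12, 0) = 0, max(-30.38, 0) = 0, max(2.115, 0) = 2.115
Node uu (S = 187.5): V_uu = 1/1.09·[0.4667·0.0000 + 0.5333·0.0000] = 0.0000
Node ud (S = 142.5): V_ud = 1/1.09·[0.4667·0.0000 + 0.5333·0.0000] = 0.0000
Node dd (S = 108.3): V_dd = 1/1.09·[0.4667·0.0000 + 0.5333·2.1150] = 1.0349
Node u (S = 150): V_u = 1/1.09·[0.4667·0.0000 + 0.5333·0.0000] = 0.0000
Node d (S = 114): V_d = 1/1.09·[0.4667·0.0000 + 0.5333·1.0349] = 0.5064
Node 0 (S = 120): V_0 = 1/1.09·[0.4667·0.0000 + 0.5333·0.5064] = 0.2478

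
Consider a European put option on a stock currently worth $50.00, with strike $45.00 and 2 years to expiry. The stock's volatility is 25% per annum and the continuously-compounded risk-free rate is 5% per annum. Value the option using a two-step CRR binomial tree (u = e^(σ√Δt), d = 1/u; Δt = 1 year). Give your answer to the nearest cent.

CRR parameters: u = e^(σ√Δt) = e^(0.25·√1) = 1.2840, d = 1/u = 0.7788
Per-period rate: rΔt = 0.05·1 = 0.05, so R = e^0.05 = 1.0513
Risk-neutral probability p = (e^0.05 − 0.7788)/(1.2840 − 0.7788) = 0.2725/0.5052 = 0.5393
Terminal stock prices: S_uu = 82.44, S_ud = 50, S_dd = 30.33
Terminal payoffs (K − S): max(-37.44, 0) = 0, max(-5, 0) = 0, max(14.67, 0) = 14.67
Node u (S = 64.2): V_u = e^(−0.05)·[0.5393·0.0000 + 0.4607·0.0000] = 0.0000
Node d (S = 38.94): V_d = e^(−0.05)·[0.5393·0.0000 + 0.4607·14.6735] = 6.4303
Node 0 (S = 50): V_0 = e^(−0.05)·[0.5393·0.0000 + 0.4607·6.4303] = 2.8179

$2.82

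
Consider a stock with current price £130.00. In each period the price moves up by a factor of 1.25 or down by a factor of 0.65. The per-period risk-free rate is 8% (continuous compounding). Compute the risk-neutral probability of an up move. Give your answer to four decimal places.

Risk-neutral probability p = (e^0.08 − 0.65)/(1.25 − 0.65) = 0.4333/0.6000 = 0.7221

p = 0.7221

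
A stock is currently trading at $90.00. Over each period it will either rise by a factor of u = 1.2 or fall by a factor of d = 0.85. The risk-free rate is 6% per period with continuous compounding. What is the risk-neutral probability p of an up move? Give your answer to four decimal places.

Risk-neutral probability p = (e^0.06 − 0.85)/(1.2 − 0.85) = 0.2118/0.3500 = 0.6052

p = 0.6052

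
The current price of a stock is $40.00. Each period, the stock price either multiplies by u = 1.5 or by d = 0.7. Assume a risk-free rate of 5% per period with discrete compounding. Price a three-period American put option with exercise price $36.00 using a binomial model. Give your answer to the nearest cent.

Risk-neutral probability p = (1 + 0.05 − 0.7)/(1.5 − 0.7) = 0.3500/0.8000 = 0.4375
Terminal stock prices: S_uuu = 135, S_uud = 63, S_udd = 29.4, S_ddd = 13.72
Terminal payoffs (K − S): max(-99, 0) = 0, max(-27, 0) = 0, max(6.6, 0) = 6.6, max(22.28, 0) = 22.28
Node uu (S = 90): continuation = 1/1.05·[0.4375·0.0000 + 0.5625·0.0000] = 0.0000; exercise value = 0.0000 ≤ continuation, so V_uu = 0.0000
Node ud (S = 42): continuation = 1/1.05·[0.4375·0.0000 + 0.5625·6.6000] = 3.5357; exercise value = 0.0000 ≤ continuation, so V_ud = 3.5357
Node dd (S = 19.6): continuation = 1/1.05·[0.4375·6.6000 + 0.5625·22.2800] = 14.6857; exercise value = 16.4000 > continuation, so V_dd = 16.4000 (exercise)
Node u (S = 60): continuation = 1/1.05·[0.4375·0.0000 + 0.5625·3.5357] = 1.8941; exercise value = 0.0000 ≤ continuation, so V_u = 1.8941
Node d (S = 28): continuation = 1/1.05·[0.4375·3.5357 + 0.5625·16.4000] = 10.2589; exercise value = 8.0000 ≤ continuation, so V_d = 10.2589
Node 0 (S = 40): continuation = 1/1.05·[0.4375·1.8941 + 0.5625·10.2589] = 6.2851; exercise value = 0.0000 ≤ continuation, so V_0 = 6.2851

$6.29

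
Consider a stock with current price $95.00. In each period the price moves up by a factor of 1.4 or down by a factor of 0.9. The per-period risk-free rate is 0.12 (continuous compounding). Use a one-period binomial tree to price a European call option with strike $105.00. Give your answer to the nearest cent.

$11.30

Risk-neutral probability p = (e^0.12 − 0.9)/(1.4 − 0.9) = 0.2275/0.5000 = 0.4550
Terminal stock prices: S_u = 133, S_d = 85.5
Terminal payoffs (S − K): max(28, 0) = 28, max(-19.5, 0) = 0
Node 0 (S = 95): V_0 = e^(−0.12)·[0.4550·28.0000 + 0.5450·0.0000] = 11.2992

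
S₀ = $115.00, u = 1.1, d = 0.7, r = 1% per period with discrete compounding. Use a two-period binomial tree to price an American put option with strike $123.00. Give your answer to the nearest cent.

Risk-neutral probability p = (1 + 0.01 − 0.7)/(1.1 − 0.7) = 0.3100/0.4000 = 0.7750
Terminal stock prices: S_uu = 139.2, S_ud = 88.55, S_dd = 56.35
Terminal payoffs (K − S): max(-16.15, 0) = 0, max(34.45, 0) = 34.45, max(66.65, 0) = 66.65
Node u (S = 126.5): continuation = 1/1.01·[0.7750·0.0000 + 0.2250·34.4500] = 7.6745; exercise value = 0.0000 ≤ continuation, so V_u = 7.6745
Node d (S = 80.5): continuation = 1/1.01·[0.7750·34.4500 + 0.2250·66.6500] = 41.2822; exercise value = 42.5000 > continuation, so V_d = 42.5000 (exercise)
Node 0 (S = 115): continuation = 1/1.01·[0.7750·7.6745 + 0.2250·42.5000] = 15.3567; exercise value = 8.0000 ≤ continuation, so V_0 = 15.3567

$15.36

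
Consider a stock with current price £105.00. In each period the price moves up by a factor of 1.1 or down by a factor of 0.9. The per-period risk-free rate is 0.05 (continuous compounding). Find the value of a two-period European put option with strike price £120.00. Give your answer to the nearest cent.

Risk-neutral probability p = (e^0.05 − 0.9)/(1.1 − 0.9) = 0.1513/0.2000 = 0.7564
Terminal stock prices: S_uu = 127.1, S_ud = 104, S_dd = 85.05
Terminal payoffs (K − S): max(-7.05, 0) = 0, max(16.05, 0) = 16.05, max(34.95, 0) = 34.95
Node u (S = 115.5): V_u = e^(−0.05)·[0.7564·0.0000 + 0.2436·16.0500] = 3.7198
Node d (S = 94.5): V_d = e^(−0.05)·[0.7564·16.0500 + 0.2436·34.9500] = 19.6475
Node 0 (S = 105): V_0 = e^(−0.05)·[0.7564·3.7198 + 0.2436·19.6475] = 7.2298

£7.23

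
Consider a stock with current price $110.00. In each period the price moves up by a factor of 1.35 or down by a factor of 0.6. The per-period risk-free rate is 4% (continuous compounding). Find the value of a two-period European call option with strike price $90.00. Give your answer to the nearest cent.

$35.23

Risk-neutral probability p = (e^0.04 − 0.6)/(1.35 − 0.6) = 0.4408/0.7500 = 0.5877
Terminal stock prices: S_uu = 200.5, S_ud = 89.1, S_dd = 39.6
Terminal payoffs (S − K): max(110.5, 0) = 110.5, max(-0.9, 0) = 0, max(-50.4, 0) = 0
Node u (S = 148.5): V_u = e^(−0.04)·[0.5877·110.4750 + 0.4123·0.0000] = 62.3854
Node d (S = 66): V_d = e^(−0.04)·[0.5877·0.0000 + 0.4123·0.0000] = 0.0000
Node 0 (S = 110): V_0 = e^(−0.04)·[0.5877·62.3854 + 0.4123·0.0000] = 35.2292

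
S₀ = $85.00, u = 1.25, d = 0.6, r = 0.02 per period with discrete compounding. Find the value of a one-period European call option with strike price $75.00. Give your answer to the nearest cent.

Risk-neutral probability p = (1 + 0.02 − 0.6)/(1.25 − 0.6) = 0.4200/0.6500 = 0.6462
Terminal stock prices: S_u = 106.2, S_d = 51
Terminal payoffs (S − K): max(31.25, 0) = 31.25, max(-24, 0) = 0
Node 0 (S = 85): V_0 = 1/1.02·[0.6462·31.2500 + 0.3538·0.0000] = 19.7964

$19.80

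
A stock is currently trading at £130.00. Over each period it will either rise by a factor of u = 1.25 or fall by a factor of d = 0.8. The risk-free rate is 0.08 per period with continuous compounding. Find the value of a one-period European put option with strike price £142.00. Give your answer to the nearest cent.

Risk-neutral probability p = (e^0.08 − 0.8)/(1.25 − 0.8) = 0.2833/0.4500 = 0.6295
Terminal stock prices: S_u = 162.5, S_d = 104
Terminal payoffs (K − S): max(-20.5, 0) = 0, max(38, 0) = 38
Node 0 (S = 130): V_0 = e^(−0.08)·[0.6295·0.0000 + 0.3705·38.0000] = 12.9956

£13.00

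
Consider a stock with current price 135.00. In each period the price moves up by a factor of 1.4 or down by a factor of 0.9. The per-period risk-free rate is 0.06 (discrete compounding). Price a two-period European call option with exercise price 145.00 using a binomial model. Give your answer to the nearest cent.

20.62

Risk-neutral probability p = (1 + 0.06 − 0.9)/(1.4 − 0.9) = 0.1600/0.5000 = 0.3200
Terminal stock prices: S_uu = 264.6, S_ud = 170.1, S_dd = 109.4
Terminal payoffs (S − K): max(119.6, 0) = 119.6, max(25.1, 0) = 25.1, max(-35.65, 0) = 0
Node u (S = 189): V_u = 1/1.06·[0.3200·119.6000 + 0.6800·25.1000] = 52.2075
Node d (S = 121.5): V_d = 1/1.06·[0.3200·25.1000 + 0.6800·0.0000] = 7.5774
Node 0 (S = 135): V_0 = 1/1.06·[0.3200·52.2075 + 0.6800·7.5774] = 20.6217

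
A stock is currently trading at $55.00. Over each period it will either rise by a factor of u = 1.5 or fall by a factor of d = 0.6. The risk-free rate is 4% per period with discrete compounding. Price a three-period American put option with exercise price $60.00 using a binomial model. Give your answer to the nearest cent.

$16.71

Risk-neutral probability p = (1 + 0.04 − 0.6)/(1.5 − 0.6) = 0.4400/0.9000 = 0.4889
Terminal stock prices: S_uuu = 185.6, S_uud = 74.25, S_udd = 29.7, S_ddd = 11.88
Terminal payoffs (K − S): max(-125.6, 0) = 0, max(-14.25, 0) = 0, max(30.3, 0) = 30.3, max(48.12, 0) = 48.12
Node uu (S = 123.8): continuation = 1/1.04·[0.4889·0.0000 + 0.5111·0.0000] = 0.0000; exercise value = 0.0000 ≤ continuation, so V_uu = 0.0000
Node ud (S = 49.5): continuation = 1/1.04·[0.4889·0.0000 + 0.5111·30.3000] = 14.8910; exercise value = 10.5000 ≤ continuation, so V_ud = 14.8910
Node dd (S = 19.8): continuation = 1/1.04·[0.4889·30.3000 + 0.5111·48.1200] = 37.8923; exercise value = 40.2000 > continuation, so V_dd = 40.2000 (exercise)
Node u (S = 82.5): continuation = 1/1.04·[0.4889·0.0000 + 0.5111·14.8910] = 7.3182; exercise value = 0.0000 ≤ continuation, so V_u = 7.3182
Node d (S = 33): continuation = 1/1.04·[0.4889·14.8910 + 0.5111·40.2000] = 26.7565; exercise value = 27.0000 > continuation, so V_d = 27.0000 (exercise)
Node 0 (S = 55): continuation = 1/1.04·[0.4889·7.3182 + 0.5111·27.0000] = 16.7094; exercise value = 5.0000 ≤ continuation, so V_0 = 16.7094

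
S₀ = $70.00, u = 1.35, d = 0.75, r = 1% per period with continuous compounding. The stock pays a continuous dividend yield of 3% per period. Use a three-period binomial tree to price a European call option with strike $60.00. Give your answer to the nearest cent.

$15.58

Per-period risk-free factor R = e^0.01 = 1.0101; dividend-adjusted growth = e^(0.01−0.03) = 0.9802.
Risk-neutral probability p = (0.9802 − 0.75)/(1.35 − 0.75) = 0.2302/0.6000 = 0.3837
Terminal stock prices: S_uuu = 172.2, S_uud = 95.68, S_udd = 53.16, S_ddd = 29.53
Terminal payoffs (S − K): max(112.2, 0) = 112.2, max(35.68, 0) = 35.68, max(-6.844, 0) = 0, max(-30.47, 0) = 0
Node uu (S = 127.6): V_uu = e^(−0.01)·[0.3837·112.2263 + 0.6163·35.6813] = 64.4016
Node ud (S = 70.88): V_ud = e^(−0.01)·[0.3837·35.6813 + 0.6163·0.0000] = 13.5534
Node dd (S = 39.38): V_dd = e^(−0.01)·[0.3837·0.0000 + 0.6163·0.0000] = 0.0000
Node u (S = 94.5): V_u = e^(−0.01)·[0.3837·64.4016 + 0.6163·13.5534] = 32.7331
Node d (S = 52.5): V_d = e^(−0.01)·[0.3837·13.5534 + 0.6163·0.0000] = 5.1482
Node 0 (S = 70): V_0 = e^(−0.01)·[0.3837·32.7331 + 0.6163·5.1482] = 15.5750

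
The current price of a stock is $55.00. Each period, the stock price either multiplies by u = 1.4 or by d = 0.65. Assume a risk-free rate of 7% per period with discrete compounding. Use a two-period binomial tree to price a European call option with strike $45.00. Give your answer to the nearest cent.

Risk-neutral probability p = (1 + 0.07 − 0.65)/(1.4 − 0.65) = 0.4200/0.7500 = 0.5600
Terminal stock prices: S_uu = 107.8, S_ud = 50.05, S_dd = 23.24
Terminal payoffs (S − K): max(62.8, 0) = 62.8, max(5.05, 0) = 5.05, max(-21.76, 0) = 0
Node u (S = 77): V_u = 1/1.07·[0.5600·62.8000 + 0.4400·5.0500] = 34.9439
Node d (S = 35.75): V_d = 1/1.07·[0.5600·5.0500 + 0.4400·0.0000] = 2.6430
Node 0 (S = 55): V_0 = 1/1.07·[0.5600·34.9439 + 0.4400·2.6430] = 19.3752

$19.38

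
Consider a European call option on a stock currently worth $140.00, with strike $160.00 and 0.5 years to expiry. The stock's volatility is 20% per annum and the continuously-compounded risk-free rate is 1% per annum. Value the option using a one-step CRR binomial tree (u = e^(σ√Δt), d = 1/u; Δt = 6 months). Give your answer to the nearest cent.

$0.61

CRR parameters: u = e^(σ√Δt) = e^(0.2·√0.5) = 1.1519, d = 1/u = 0.8681
Per-period rate: rΔt = 0.01·0.5 = 0.005, so R = e^0.005 = 1.0050
Risk-neutral probability p = (e^0.005 − 0.8681)/(1.1519 − 0.8681) = 0.1369/0.2838 = 0.4824
Terminal stock prices: S_u = 161.3, S_d = 121.5
Terminal payoffs (S − K): max(1.267, 0) = 1.267, max(-38.46, 0) = 0
Node 0 (S = 140): V_0 = e^(−0.005)·[0.4824·1.2674 + 0.5176·0.0000] = 0.6083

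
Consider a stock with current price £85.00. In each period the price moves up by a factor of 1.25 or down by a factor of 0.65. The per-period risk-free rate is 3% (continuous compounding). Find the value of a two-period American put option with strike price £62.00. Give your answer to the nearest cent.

£3.29

Risk-neutral probability p = (e^0.03 − 0.65)/(1.25 − 0.65) = 0.3805/0.6000 = 0.6341
Terminal stock prices: S_uu = 132.8, S_ud = 69.06, S_dd = 35.91
Terminal payoffs (K − S): max(-70.81, 0) = 0, max(-7.062, 0) = 0, max(26.09, 0) = 26.09
Node u (S = 106.2): continuation = e^(−0.03)·[0.6341·0.0000 + 0.3659·0.0000] = 0.0000; exercise value = 0.0000 ≤ continuation, so V_u = 0.0000
Node d (S = 55.25): continuation = e^(−0.03)·[0.6341·0.0000 + 0.3659·26.0875] = 9.2635; exercise value = 6.7500 ≤ continuation, so V_d = 9.2635
Node 0 (S = 85): continuation = e^(−0.03)·[0.6341·0.0000 + 0.3659·9.2635] = 3.2894; exercise value = 0.0000 ≤ continuation, so V_0 = 3.2894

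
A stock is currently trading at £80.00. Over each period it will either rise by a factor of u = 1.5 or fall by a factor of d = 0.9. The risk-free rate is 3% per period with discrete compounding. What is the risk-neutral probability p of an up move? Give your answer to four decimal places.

p = 0.2167

Risk-neutral probability p = (1 + 0.03 − 0.9)/(1.5 − 0.9) = 0.1300/0.6000 = 0.2167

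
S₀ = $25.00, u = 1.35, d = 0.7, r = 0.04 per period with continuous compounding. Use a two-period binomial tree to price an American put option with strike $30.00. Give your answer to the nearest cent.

$7.18

Risk-neutral probability p = (e^0.04 − 0.7)/(1.35 − 0.7) = 0.3408/0.6500 = 0.5243
Terminal stock prices: S_uu = 45.56, S_ud = 23.62, S_dd = 12.25
Terminal payoffs (K − S): max(-15.56, 0) = 0, max(6.375, 0) = 6.375, max(17.75, 0) = 17.75
Node u (S = 33.75): continuation = e^(−0.04)·[0.5243·0.0000 + 0.4757·6.3750] = 2.9135; exercise value = 0.0000 ≤ continuation, so V_u = 2.9135
Node d (S = 17.5): continuation = e^(−0.04)·[0.5243·6.3750 + 0.4757·17.7500] = 11.3237; exercise value = 12.5000 > continuation, so V_d = 12.5000 (exercise)
Node 0 (S = 25): continuation = e^(−0.04)·[0.5243·2.9135 + 0.4757·12.5000] = 7.1805; exercise value = 5.0000 ≤ continuation, so V_0 = 7.1805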